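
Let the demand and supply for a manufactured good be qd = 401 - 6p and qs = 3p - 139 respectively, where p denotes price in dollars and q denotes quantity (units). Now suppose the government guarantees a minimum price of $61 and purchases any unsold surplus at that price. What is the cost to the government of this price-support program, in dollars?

In a free market, 401 - 6p = 3p - 139 gives the equilibrium p* = 60, q* = 41.
Since 61 > 60, the floor is binding.
At p = 61: qd = 401 - 6·61 = 35 and qs = 3·61 - 139 = 44.
Surplus = qs - qd = 9.
Government expenditure = surplus × support price = 9 × 61 = 549.

549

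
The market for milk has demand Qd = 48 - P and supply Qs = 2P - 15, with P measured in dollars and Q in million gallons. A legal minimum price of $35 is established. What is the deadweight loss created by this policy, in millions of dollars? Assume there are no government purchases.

Without the control the market clears where 48 - P = 2P - 15, i.e. P* = 21 and Q* = 27.
The floor of 35 is above the equilibrium price 21, so it binds.
At P = 35: Qd = 48 - 35 = 13 and Qs = 2·35 - 15 = 55.
Quantity traded falls to 13. At Q = 13 the demand price is 48 - 13 = 35 and the supply price is (15 + 13)/2 = 14.
Deadweight loss = ½ · (35 - 14) · (27 - 13) = ½ · 21 · 14 = 147.

147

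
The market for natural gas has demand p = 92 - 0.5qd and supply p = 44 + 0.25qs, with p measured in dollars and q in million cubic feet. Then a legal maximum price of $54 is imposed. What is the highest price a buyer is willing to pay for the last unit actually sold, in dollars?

Rearranging demand gives qd = 184 - 2p; rearranging supply gives qs = 4p - 176. Equilibrium: 184 - 2p = 4p - 176, so 360 = 6p and p* = 60, q* = 64.
Because the ceiling (54) lies below the market-clearing price, it is binding.
At p = 54: qd = 184 - 2·54 = 76 and qs = 4·54 - 176 = 40.
Only 40 units reach the market. On the demand curve, the marginal buyer's willingness to pay at q = 40 is (184 - 40)/2 = 72.

72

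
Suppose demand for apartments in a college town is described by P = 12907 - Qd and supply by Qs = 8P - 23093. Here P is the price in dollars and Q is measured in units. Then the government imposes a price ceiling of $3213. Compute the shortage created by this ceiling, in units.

7083

Rearranging demand gives Qd = 12907 - P. Setting quantity demanded equal to quantity supplied, 12907 - P = 8P - 23093, gives P* = 4000 and Q* = 8907.
The ceiling of 3213 is below the equilibrium price 4000, so it binds.
At P = 3213: Qd = 12907 - 3213 = 9694 and Qs = 8·3213 - 23093 = 2611.
Shortage = Qd - Qs = 9694 - 2611 = 7083.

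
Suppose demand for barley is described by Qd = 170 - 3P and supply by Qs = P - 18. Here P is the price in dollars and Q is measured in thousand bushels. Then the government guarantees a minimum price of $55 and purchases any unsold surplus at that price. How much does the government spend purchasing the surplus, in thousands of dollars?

1760

Without the control the market clears where 170 - 3P = P - 18, i.e. P* = 47 and Q* = 29.
The floor of 55 is above the equilibrium price 47, so it binds.
At P = 55: Qd = 170 - 3·55 = 5 and Qs = 55 - 18 = 37.
Surplus = Qs - Qd = 32.
Government expenditure = surplus × support price = 32 × 55 = 1760.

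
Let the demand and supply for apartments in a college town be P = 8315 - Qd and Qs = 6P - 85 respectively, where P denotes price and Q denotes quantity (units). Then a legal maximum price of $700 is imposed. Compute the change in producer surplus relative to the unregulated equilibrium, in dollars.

Rearranging demand gives Qd = 8315 - P. Setting quantity demanded equal to quantity supplied, 8315 - P = 6P - 85, gives P* = 1200 and Q* = 7115.
The ceiling of 700 is below the equilibrium price 1200, so it binds.
At P = 700: Qd = 8315 - 700 = 7615 and Qs = 6·700 - 85 = 4115.
Producer surplus without the control is ½ · (1200 - 85/6) · 7115 = 50623225/12.
With the ceiling, producers sell 4115 units at 700, so PS = ½ · (700 - 85/6) · 4115 = 16933225/12.
Change in producer surplus = 16933225/12 - 50623225/12 = -2807500.

-2807500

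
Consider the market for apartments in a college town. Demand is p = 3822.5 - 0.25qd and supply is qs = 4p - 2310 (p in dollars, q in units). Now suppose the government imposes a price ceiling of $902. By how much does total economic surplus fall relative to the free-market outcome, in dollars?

6739216

Rearranging demand gives qd = 15290 - 4p. In a free market, 15290 - 4p = 4p - 2310 gives the equilibrium p* = 2200, q* = 6490.
Because the ceiling (902) lies below the market-clearing price, it is binding.
At p = 902: qd = 15290 - 4·902 = 11682 and qs = 4·902 - 2310 = 1298.
Quantity traded falls to 1298. At q = 1298 the demand price is (15290 - 1298)/4 = 3498 and the supply price is (2310 + 1298)/4 = 902.
Deadweight loss = ½ · (3498 - 902) · (6490 - 1298) = ½ · 2596 · 5192 = 6739216.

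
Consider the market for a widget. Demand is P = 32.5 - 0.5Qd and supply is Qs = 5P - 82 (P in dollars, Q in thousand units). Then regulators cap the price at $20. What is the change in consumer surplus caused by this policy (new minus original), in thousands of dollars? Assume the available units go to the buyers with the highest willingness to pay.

11.75

Rearranging demand gives Qd = 65 - 2P. In a free market, 65 - 2P = 5P - 82 gives the equilibrium P* = 21, Q* = 23.
Since 20 < 21, the ceiling is binding.
At P = 20: Qd = 65 - 2·20 = 25 and Qs = 5·20 - 82 = 18.
Consumer surplus without the control is ½ · (32.5 - 21) · 23 = 132.25.
With the ceiling, 18 units are sold at 20 (assume they go to the highest-value buyers). The demand price at Q = 18 is 23.5, so CS = ½ · [(32.5 - 20) + (23.5 - 20)] · 18 = 144.
Change in consumer surplus = 144 - 132.25 = 11.75.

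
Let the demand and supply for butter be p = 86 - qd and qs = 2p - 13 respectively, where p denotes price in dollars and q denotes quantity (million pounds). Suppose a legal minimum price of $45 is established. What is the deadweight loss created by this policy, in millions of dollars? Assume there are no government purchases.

108

Rearranging demand gives qd = 86 - p. In a free market, 86 - p = 2p - 13 gives the equilibrium p* = 33, q* = 53.
Since 45 > 33, the floor is binding.
At p = 45: qd = 86 - 45 = 41 and qs = 2·45 - 13 = 77.
Quantity traded falls to 41. At q = 41 the demand price is 86 - 41 = 45 and the supply price is (13 + 41)/2 = 27.
Deadweight loss = ½ · (45 - 27) · (53 - 41) = ½ · 18 · 12 = 108.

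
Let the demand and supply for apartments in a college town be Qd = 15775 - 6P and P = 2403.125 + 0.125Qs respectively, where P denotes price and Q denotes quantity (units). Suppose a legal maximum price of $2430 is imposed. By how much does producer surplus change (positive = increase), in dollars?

-34650

Rearranging supply gives Qs = 8P - 19225. Without the control the market clears where 15775 - 6P = 8P - 19225, i.e. P* = 2500 and Q* = 775.
Because the ceiling (2430) lies below the market-clearing price, it is binding.
At P = 2430: Qd = 15775 - 6·2430 = 1195 and Qs = 8·2430 - 19225 = 215.
Producer surplus without the control is ½ · (2500 - 2403.125) · 775 = 37539.0625.
With the ceiling, producers sell 215 units at 2430, so PS = ½ · (2430 - 2403.125) · 215 = 2889.0625.
Change in producer surplus = 2889.0625 - 37539.0625 = -34650.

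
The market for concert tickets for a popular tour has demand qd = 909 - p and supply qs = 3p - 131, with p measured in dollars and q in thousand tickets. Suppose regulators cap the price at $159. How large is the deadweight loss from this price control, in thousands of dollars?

61206

Setting quantity demanded equal to quantity supplied, 909 - p = 3p - 131, gives p* = 260 and q* = 649.
Since 159 < 260, the ceiling is binding.
At p = 159: qd = 909 - 159 = 750 and qs = 3·159 - 131 = 346.
Quantity traded falls to 346. At q = 346 the demand price is 909 - 346 = 563 and the supply price is (131 + 346)/3 = 159.
Deadweight loss = ½ · (563 - 159) · (649 - 346) = ½ · 404 · 303 = 61206.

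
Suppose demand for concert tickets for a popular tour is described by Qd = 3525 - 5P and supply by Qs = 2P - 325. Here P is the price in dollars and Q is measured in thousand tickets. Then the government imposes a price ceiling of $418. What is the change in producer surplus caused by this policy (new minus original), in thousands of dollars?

-84876

Without the control the market clears where 3525 - 5P = 2P - 325, i.e. P* = 550 and Q* = 775.
Because the ceiling (418) lies below the market-clearing price, it is binding.
At P = 418: Qd = 3525 - 5·418 = 1435 and Qs = 2·418 - 325 = 511.
Producer surplus without the control is ½ · (550 - 162.5) · 775 = 150156.25.
With the ceiling, producers sell 511 units at 418, so PS = ½ · (418 - 162.5) · 511 = 65280.25.
Change in producer surplus = 65280.25 - 150156.25 = -84876.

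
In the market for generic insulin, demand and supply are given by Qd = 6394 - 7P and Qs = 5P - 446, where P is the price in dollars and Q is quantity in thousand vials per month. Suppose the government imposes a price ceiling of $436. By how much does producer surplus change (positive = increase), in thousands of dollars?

In a free market, 6394 - 7P = 5P - 446 gives the equilibrium P* = 570, Q* = 2404.
Because the ceiling (436) lies below the market-clearing price, it is binding.
At P = 436: Qd = 6394 - 7·436 = 3342 and Qs = 5·436 - 446 = 1734.
Producer surplus without the control is ½ · (570 - 89.2) · 2404 = 577921.6.
With the ceiling, producers sell 1734 units at 436, so PS = ½ · (436 - 89.2) · 1734 = 300675.6.
Change in producer surplus = 300675.6 - 577921.6 = -277246.

-277246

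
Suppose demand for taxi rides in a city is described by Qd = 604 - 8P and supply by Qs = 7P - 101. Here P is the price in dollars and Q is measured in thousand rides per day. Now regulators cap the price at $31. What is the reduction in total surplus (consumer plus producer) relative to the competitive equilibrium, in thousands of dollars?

1680

In a free market, 604 - 8P = 7P - 101 gives the equilibrium P* = 47, Q* = 228.
Because the ceiling (31) lies below the market-clearing price, it is binding.
At P = 31: Qd = 604 - 8·31 = 356 and Qs = 7·31 - 101 = 116.
Quantity traded falls to 116. At Q = 116 the demand price is (604 - 116)/8 = 61 and the supply price is (101 + 116)/7 = 31.
Deadweight loss = ½ · (61 - 31) · (228 - 116) = ½ · 30 · 112 = 1680.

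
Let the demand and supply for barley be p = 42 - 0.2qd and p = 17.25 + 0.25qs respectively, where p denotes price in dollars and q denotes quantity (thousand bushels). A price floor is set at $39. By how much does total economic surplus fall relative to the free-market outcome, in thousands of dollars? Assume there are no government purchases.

Rearranging demand gives qd = 210 - 5p; rearranging supply gives qs = 4p - 69. In a free market, 210 - 5p = 4p - 69 gives the equilibrium p* = 31, q* = 55.
Because the floor (39) lies above the market-clearing price, it is binding.
At p = 39: qd = 210 - 5·39 = 15 and qs = 4·39 - 69 = 87.
Quantity traded falls to 15. At q = 15 the demand price is (210 - 15)/5 = 39 and the supply price is (69 + 15)/4 = 21.
Deadweight loss = ½ · (39 - 21) · (55 - 15) = ½ · 18 · 40 = 360.

360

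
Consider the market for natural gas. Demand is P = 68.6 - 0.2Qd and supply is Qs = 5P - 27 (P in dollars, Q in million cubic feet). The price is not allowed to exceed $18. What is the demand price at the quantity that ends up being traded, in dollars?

Rearranging demand gives Qd = 343 - 5P. Setting quantity demanded equal to quantity supplied, 343 - 5P = 5P - 27, gives P* = 37 and Q* = 158.
Since 18 < 37, the ceiling is binding.
At P = 18: Qd = 343 - 5·18 = 253 and Qs = 5·18 - 27 = 63.
Only 63 units reach the market. On the demand curve, the marginal buyer's willingness to pay at Q = 63 is (343 - 63)/5 = 56.

56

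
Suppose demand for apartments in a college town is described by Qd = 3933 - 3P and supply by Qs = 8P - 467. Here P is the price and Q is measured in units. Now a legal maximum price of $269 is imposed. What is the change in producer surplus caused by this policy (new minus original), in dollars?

Without the control the market clears where 3933 - 3P = 8P - 467, i.e. P* = 400 and Q* = 2733.
Since 269 < 400, the ceiling is binding.
At P = 269: Qd = 3933 - 3·269 = 3126 and Qs = 8·269 - 467 = 1685.
Producer surplus without the control is ½ · (400 - 58.375) · 2733 = 466830.5625.
With the ceiling, producers sell 1685 units at 269, so PS = ½ · (269 - 58.375) · 1685 = 177451.5625.
Change in producer surplus = 177451.5625 - 466830.5625 = -289379.

-289379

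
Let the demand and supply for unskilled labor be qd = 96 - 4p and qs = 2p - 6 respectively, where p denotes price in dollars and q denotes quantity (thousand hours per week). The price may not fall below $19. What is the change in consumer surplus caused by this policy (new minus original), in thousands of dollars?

Without the control the market clears where 96 - 4p = 2p - 6, i.e. p* = 17 and q* = 28.
Since 19 > 17, the floor is binding.
At p = 19: qd = 96 - 4·19 = 20 and qs = 2·19 - 6 = 32.
Consumer surplus without the control is ½ · (24 - 17) · 28 = 98.
With the floor, consumers buy 20 units at 19, so CS = ½ · (24 - 19) · 20 = 50.
Change in consumer surplus = 50 - 98 = -48.

-48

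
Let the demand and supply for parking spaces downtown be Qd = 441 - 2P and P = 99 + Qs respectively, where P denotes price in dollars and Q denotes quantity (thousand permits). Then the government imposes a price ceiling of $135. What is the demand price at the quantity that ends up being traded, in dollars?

202.5

Rearranging supply gives Qs = P - 99. Setting quantity demanded equal to quantity supplied, 441 - 2P = P - 99, gives P* = 180 and Q* = 81.
Because the ceiling (135) lies below the market-clearing price, it is binding.
At P = 135: Qd = 441 - 2·135 = 171 and Qs = 135 - 99 = 36.
Only 36 units reach the market. On the demand curve, the marginal buyer's willingness to pay at Q = 36 is (441 - 36)/2 = 202.5.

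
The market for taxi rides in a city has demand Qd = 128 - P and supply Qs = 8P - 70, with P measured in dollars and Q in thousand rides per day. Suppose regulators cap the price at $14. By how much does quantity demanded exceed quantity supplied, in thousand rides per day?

72

Without the control the market clears where 128 - P = 8P - 70, i.e. P* = 22 and Q* = 106.
Since 14 < 22, the ceiling is binding.
At P = 14: Qd = 128 - 14 = 114 and Qs = 8·14 - 70 = 42.
Shortage = Qd - Qs = 114 - 42 = 72.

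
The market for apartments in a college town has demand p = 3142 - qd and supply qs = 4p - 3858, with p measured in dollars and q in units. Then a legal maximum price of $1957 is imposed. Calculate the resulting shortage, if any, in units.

0

Rearranging demand gives qd = 3142 - p. Without the control the market clears where 3142 - p = 4p - 3858, i.e. p* = 1400 and q* = 1742.
The ceiling of 1957 is above the equilibrium price 1400, so it is not binding; the market clears at p* = 1400, q* = 1742.
Since the control does not bind, there is no shortage.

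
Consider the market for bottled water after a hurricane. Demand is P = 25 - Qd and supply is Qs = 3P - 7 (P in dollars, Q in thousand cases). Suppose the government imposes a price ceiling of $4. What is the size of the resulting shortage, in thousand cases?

Rearranging demand gives Qd = 25 - P. In a free market, 25 - P = 3P - 7 gives the equilibrium P* = 8, Q* = 17.
Because the ceiling (4) lies below the market-clearing price, it is binding.
At P = 4: Qd = 25 - 4 = 21 and Qs = 3·4 - 7 = 5.
Shortage = Qd - Qs = 21 - 5 = 16.

16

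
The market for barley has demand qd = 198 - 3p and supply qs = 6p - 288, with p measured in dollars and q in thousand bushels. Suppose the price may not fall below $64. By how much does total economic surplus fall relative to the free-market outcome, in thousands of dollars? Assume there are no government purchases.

Without the control the market clears where 198 - 3p = 6p - 288, i.e. p* = 54 and q* = 36.
Because the floor (64) lies above the market-clearing price, it is binding.
At p = 64: qd = 198 - 3·64 = 6 and qs = 6·64 - 288 = 96.
Quantity traded falls to 6. At q = 6 the demand price is (198 - 6)/3 = 64 and the supply price is (288 + 6)/6 = 49.
Deadweight loss = ½ · (64 - 49) · (36 - 6) = ½ · 15 · 30 = 225.

225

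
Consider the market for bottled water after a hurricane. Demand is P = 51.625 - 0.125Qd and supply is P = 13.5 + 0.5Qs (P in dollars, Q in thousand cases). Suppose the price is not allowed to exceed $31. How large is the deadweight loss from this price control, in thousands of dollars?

211.25

Rearranging demand gives Qd = 413 - 8P; rearranging supply gives Qs = 2P - 27. Setting quantity demanded equal to quantity supplied, 413 - 8P = 2P - 27, gives P* = 44 and Q* = 61.
Since 31 < 44, the ceiling is binding.
At P = 31: Qd = 413 - 8·31 = 165 and Qs = 2·31 - 27 = 35.
Quantity traded falls to 35. At Q = 35 the demand price is (413 - 35)/8 = 47.25 and the supply price is (27 + 35)/2 = 31.
Deadweight loss = ½ · (47.25 - 31) · (61 - 35) = ½ · 16.25 · 26 = 211.25.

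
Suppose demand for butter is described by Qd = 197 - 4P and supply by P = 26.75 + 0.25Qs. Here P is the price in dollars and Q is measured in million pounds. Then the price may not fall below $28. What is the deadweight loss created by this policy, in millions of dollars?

0

Rearranging supply gives Qs = 4P - 107. Equilibrium: 197 - 4P = 4P - 107, so 304 = 8P and P* = 38, Q* = 45.
Since 28 is below P* = 38, the floor does not bind and the free-market outcome prevails.
Since the control does not bind, no trades are prevented and deadweight loss is zero.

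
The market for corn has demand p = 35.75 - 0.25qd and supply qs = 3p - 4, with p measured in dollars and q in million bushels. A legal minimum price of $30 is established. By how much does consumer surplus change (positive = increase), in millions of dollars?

Rearranging demand gives qd = 143 - 4p. Setting quantity demanded equal to quantity supplied, 143 - 4p = 3p - 4, gives p* = 21 and q* = 59.
Because the floor (30) lies above the market-clearing price, it is binding.
At p = 30: qd = 143 - 4·30 = 23 and qs = 3·30 - 4 = 86.
Consumer surplus without the control is ½ · (35.75 - 21) · 59 = 435.125.
With the floor, consumers buy 23 units at 30, so CS = ½ · (35.75 - 30) · 23 = 66.125.
Change in consumer surplus = 66.125 - 435.125 = -369.

-369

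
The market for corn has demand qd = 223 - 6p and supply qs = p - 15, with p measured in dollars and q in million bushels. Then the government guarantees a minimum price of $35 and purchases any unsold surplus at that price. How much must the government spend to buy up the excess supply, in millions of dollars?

245

In a free market, 223 - 6p = p - 15 gives the equilibrium p* = 34, q* = 19.
Since 35 > 34, the floor is binding.
At p = 35: qd = 223 - 6·35 = 13 and qs = 35 - 15 = 20.
Surplus = qs - qd = 7.
Government expenditure = surplus × support price = 7 × 35 = 245.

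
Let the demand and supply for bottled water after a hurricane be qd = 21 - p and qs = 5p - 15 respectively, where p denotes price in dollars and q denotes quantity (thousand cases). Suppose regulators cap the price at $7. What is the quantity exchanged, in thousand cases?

15

Setting quantity demanded equal to quantity supplied, 21 - p = 5p - 15, gives p* = 6 and q* = 15.
Since 7 is above p* = 6, the ceiling does not bind and the free-market outcome prevails.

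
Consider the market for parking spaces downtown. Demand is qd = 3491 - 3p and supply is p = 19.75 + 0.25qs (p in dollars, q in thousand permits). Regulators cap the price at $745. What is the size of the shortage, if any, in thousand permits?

0

Rearranging supply gives qs = 4p - 79. Setting quantity demanded equal to quantity supplied, 3491 - 3p = 4p - 79, gives p* = 510 and q* = 1961.
Since 745 is above p* = 510, the ceiling does not bind and the free-market outcome prevails.
Since the control does not bind, there is no shortage.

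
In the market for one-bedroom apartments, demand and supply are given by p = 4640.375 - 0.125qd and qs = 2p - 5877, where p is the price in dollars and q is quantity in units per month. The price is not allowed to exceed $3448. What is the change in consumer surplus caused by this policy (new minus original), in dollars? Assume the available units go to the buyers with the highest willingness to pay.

Rearranging demand gives qd = 37123 - 8p. In a free market, 37123 - 8p = 2p - 5877 gives the equilibrium p* = 4300, q* = 2723.
Because the ceiling (3448) lies below the market-clearing price, it is binding.
At p = 3448: qd = 37123 - 8·3448 = 9539 and qs = 2·3448 - 5877 = 1019.
Consumer surplus without the control is ½ · (4640.375 - 4300) · 2723 = 463420.5625.
With the ceiling, 1019 units are sold at 3448 (assume they go to the highest-value buyers). The demand price at q = 1019 is 4513, so CS = ½ · [(4640.375 - 3448) + (4513 - 3448)] · 1019 = 1150132.5625.
Change in consumer surplus = 1150132.5625 - 463420.5625 = 686712.

686712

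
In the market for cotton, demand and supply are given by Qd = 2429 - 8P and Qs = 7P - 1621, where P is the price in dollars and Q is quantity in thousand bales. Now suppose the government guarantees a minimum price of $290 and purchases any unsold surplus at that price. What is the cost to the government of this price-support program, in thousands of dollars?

87000

Without the control the market clears where 2429 - 8P = 7P - 1621, i.e. P* = 270 and Q* = 269.
Since 290 > 270, the floor is binding.
At P = 290: Qd = 2429 - 8·290 = 109 and Qs = 7·290 - 1621 = 409.
Surplus = Qs - Qd = 300.
Government expenditure = surplus × support price = 300 × 290 = 87000.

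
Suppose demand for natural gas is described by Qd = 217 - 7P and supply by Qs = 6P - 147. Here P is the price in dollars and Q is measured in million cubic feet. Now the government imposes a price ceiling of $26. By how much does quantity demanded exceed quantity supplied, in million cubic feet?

26

In a free market, 217 - 7P = 6P - 147 gives the equilibrium P* = 28, Q* = 21.
Because the ceiling (26) lies below the market-clearing price, it is binding.
At P = 26: Qd = 217 - 7·26 = 35 and Qs = 6·26 - 147 = 9.
Shortage = Qd - Qs = 35 - 9 = 26.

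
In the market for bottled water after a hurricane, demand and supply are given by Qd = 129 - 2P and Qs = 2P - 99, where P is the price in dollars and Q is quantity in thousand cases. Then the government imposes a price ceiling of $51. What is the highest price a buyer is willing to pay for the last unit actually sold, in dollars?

63

Without the control the market clears where 129 - 2P = 2P - 99, i.e. P* = 57 and Q* = 15.
The ceiling of 51 is below the equilibrium price 57, so it binds.
At P = 51: Qd = 129 - 2·51 = 27 and Qs = 2·51 - 99 = 3.
Only 3 units reach the market. On the demand curve, the marginal buyer's willingness to pay at Q = 3 is (129 - 3)/2 = 63.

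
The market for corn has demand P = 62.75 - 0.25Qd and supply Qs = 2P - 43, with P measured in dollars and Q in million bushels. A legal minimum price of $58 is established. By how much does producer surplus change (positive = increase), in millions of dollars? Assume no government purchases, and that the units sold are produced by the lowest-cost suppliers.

Rearranging demand gives Qd = 251 - 4P. Setting quantity demanded equal to quantity supplied, 251 - 4P = 2P - 43, gives P* = 49 and Q* = 55.
Because the floor (58) lies above the market-clearing price, it is binding.
At P = 58: Qd = 251 - 4·58 = 19 and Qs = 2·58 - 43 = 73.
Producer surplus without the control is ½ · (49 - 21.5) · 55 = 756.25.
With the floor, 19 units are sold at 58. The supply price at Q = 19 is 31, so PS = ½ · [(58 - 21.5) + (58 - 31)] · 19 = 603.25.
Change in producer surplus = 603.25 - 756.25 = -153.

-153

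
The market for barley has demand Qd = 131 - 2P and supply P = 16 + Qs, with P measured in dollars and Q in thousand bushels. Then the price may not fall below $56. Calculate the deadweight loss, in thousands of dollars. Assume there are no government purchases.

147

Rearranging supply gives Qs = P - 16. Setting quantity demanded equal to quantity supplied, 131 - 2P = P - 16, gives P* = 49 and Q* = 33.
The floor of 56 is above the equilibrium price 49, so it binds.
At P = 56: Qd = 131 - 2·56 = 19 and Qs = 56 - 16 = 40.
Quantity traded falls to 19. At Q = 19 the demand price is (131 - 19)/2 = 56 and the supply price is 16 + 19 = 35.
Deadweight loss = ½ · (56 - 35) · (33 - 19) = ½ · 21 · 14 = 147.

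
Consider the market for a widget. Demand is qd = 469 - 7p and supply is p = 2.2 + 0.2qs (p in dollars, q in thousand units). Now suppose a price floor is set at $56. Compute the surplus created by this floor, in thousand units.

192

Rearranging supply gives qs = 5p - 11. Equilibrium: 469 - 7p = 5p - 11, so 480 = 12p and p* = 40, q* = 189.
The floor of 56 is above the equilibrium price 40, so it binds.
At p = 56: qd = 469 - 7·56 = 77 and qs = 5·56 - 11 = 269.
Surplus = qs - qd = 269 - 77 = 192.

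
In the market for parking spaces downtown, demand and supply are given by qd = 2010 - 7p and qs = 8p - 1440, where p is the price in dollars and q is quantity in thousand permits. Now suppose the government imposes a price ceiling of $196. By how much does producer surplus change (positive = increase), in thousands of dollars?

In a free market, 2010 - 7p = 8p - 1440 gives the equilibrium p* = 230, q* = 400.
Since 196 < 230, the ceiling is binding.
At p = 196: qd = 2010 - 7·196 = 638 and qs = 8·196 - 1440 = 128.
Producer surplus without the control is ½ · (230 - 180) · 400 = 10000.
With the ceiling, producers sell 128 units at 196, so PS = ½ · (196 - 180) · 128 = 1024.
Change in producer surplus = 1024 - 10000 = -8976.

-8976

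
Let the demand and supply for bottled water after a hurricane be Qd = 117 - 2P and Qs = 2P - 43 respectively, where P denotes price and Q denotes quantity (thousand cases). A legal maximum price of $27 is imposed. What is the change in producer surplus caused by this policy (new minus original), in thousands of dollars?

-312

Equilibrium: 117 - 2P = 2P - 43, so 160 = 4P and P* = 40, Q* = 37.
The ceiling of 27 is below the equilibrium price 40, so it binds.
At P = 27: Qd = 117 - 2·27 = 63 and Qs = 2·27 - 43 = 11.
Producer surplus without the control is ½ · (40 - 21.5) · 37 = 342.25.
With the ceiling, producers sell 11 units at 27, so PS = ½ · (27 - 21.5) · 11 = 30.25.
Change in producer surplus = 30.25 - 342.25 = -312.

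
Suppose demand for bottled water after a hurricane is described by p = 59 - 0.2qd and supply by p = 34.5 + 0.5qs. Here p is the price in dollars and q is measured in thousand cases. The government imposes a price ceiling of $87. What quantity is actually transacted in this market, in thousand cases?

35

Rearranging demand gives qd = 295 - 5p; rearranging supply gives qs = 2p - 69. In a free market, 295 - 5p = 2p - 69 gives the equilibrium p* = 52, q* = 35.
Since 87 is above p* = 52, the ceiling does not bind and the free-market outcome prevails.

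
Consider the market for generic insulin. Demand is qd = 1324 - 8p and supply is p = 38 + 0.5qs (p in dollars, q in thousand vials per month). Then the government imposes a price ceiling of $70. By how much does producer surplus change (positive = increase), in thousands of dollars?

Rearranging supply gives qs = 2p - 76. In a free market, 1324 - 8p = 2p - 76 gives the equilibrium p* = 140, q* = 204.
The ceiling of 70 is below the equilibrium price 140, so it binds.
At p = 70: qd = 1324 - 8·70 = 764 and qs = 2·70 - 76 = 64.
Producer surplus without the control is ½ · (140 - 38) · 204 = 10404.
With the ceiling, producers sell 64 units at 70, so PS = ½ · (70 - 38) · 64 = 1024.
Change in producer surplus = 1024 - 10404 = -9380.

-9380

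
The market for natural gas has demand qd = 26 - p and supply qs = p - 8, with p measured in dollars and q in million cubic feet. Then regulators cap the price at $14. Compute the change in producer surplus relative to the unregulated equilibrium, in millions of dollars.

Setting quantity demanded equal to quantity supplied, 26 - p = p - 8, gives p* = 17 and q* = 9.
The ceiling of 14 is below the equilibrium price 17, so it binds.
At p = 14: qd = 26 - 14 = 12 and qs = 14 - 8 = 6.
Producer surplus without the control is ½ · (17 - 8) · 9 = 40.5.
With the ceiling, producers sell 6 units at 14, so PS = ½ · (14 - 8) · 6 = 18.
Change in producer surplus = 18 - 40.5 = -22.5.

-22.5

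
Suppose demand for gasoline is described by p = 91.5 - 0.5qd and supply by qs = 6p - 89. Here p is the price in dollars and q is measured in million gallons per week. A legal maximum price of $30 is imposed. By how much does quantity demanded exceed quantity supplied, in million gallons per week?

32

Rearranging demand gives qd = 183 - 2p. Equilibrium: 183 - 2p = 6p - 89, so 272 = 8p and p* = 34, q* = 115.
Because the ceiling (30) lies below the market-clearing price, it is binding.
At p = 30: qd = 183 - 2·30 = 123 and qs = 6·30 - 89 = 91.
Shortage = qd - qs = 123 - 91 = 32.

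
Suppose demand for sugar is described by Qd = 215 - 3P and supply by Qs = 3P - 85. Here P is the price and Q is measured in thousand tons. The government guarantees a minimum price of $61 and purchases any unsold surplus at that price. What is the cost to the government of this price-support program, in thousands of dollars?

In a free market, 215 - 3P = 3P - 85 gives the equilibrium P* = 50, Q* = 65.
Since 61 > 50, the floor is binding.
At P = 61: Qd = 215 - 3·61 = 32 and Qs = 3·61 - 85 = 98.
Surplus = Qs - Qd = 66.
Government expenditure = surplus × support price = 66 × 61 = 4026.

4026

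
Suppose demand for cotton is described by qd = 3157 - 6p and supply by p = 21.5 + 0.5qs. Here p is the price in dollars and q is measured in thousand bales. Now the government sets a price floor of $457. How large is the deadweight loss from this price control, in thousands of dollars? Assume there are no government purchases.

38988

Rearranging supply gives qs = 2p - 43. In a free market, 3157 - 6p = 2p - 43 gives the equilibrium p* = 400, q* = 757.
Because the floor (457) lies above the market-clearing price, it is binding.
At p = 457: qd = 3157 - 6·457 = 415 and qs = 2·457 - 43 = 871.
Quantity traded falls to 415. At q = 415 the demand price is (3157 - 415)/6 = 457 and the supply price is (43 + 415)/2 = 229.
Deadweight loss = ½ · (457 - 229) · (757 - 415) = ½ · 228 · 342 = 38988.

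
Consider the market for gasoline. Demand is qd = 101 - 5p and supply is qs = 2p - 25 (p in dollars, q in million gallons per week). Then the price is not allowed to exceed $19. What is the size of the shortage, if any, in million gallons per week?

In a free market, 101 - 5p = 2p - 25 gives the equilibrium p* = 18, q* = 11.
Since 19 is above p* = 18, the ceiling does not bind and the free-market outcome prevails.
Since the control does not bind, there is no shortage.

0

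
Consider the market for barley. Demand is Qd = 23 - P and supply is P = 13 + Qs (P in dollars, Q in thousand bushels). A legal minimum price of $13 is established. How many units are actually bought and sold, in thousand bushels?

5

Rearranging supply gives Qs = P - 13. In a free market, 23 - P = P - 13 gives the equilibrium P* = 18, Q* = 5.
Since 13 is below P* = 18, the floor does not bind and the free-market outcome prevails.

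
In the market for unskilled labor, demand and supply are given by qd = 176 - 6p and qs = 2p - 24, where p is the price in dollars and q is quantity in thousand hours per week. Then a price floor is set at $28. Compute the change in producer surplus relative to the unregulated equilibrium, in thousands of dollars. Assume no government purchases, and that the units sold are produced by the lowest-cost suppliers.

-57

Equilibrium: 176 - 6p = 2p - 24, so 200 = 8p and p* = 25, q* = 26.
Because the floor (28) lies above the market-clearing price, it is binding.
At p = 28: qd = 176 - 6·28 = 8 and qs = 2·28 - 24 = 32.
Producer surplus without the control is ½ · (25 - 12) · 26 = 169.
With the floor, 8 units are sold at 28. The supply price at q = 8 is 16, so PS = ½ · [(28 - 12) + (28 - 16)] · 8 = 112.
Change in producer surplus = 112 - 169 = -57.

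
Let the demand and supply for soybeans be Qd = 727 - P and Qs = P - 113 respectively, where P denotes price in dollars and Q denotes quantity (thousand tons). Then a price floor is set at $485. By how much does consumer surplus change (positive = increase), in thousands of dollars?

-17842.5

Equilibrium: 727 - P = P - 113, so 840 = 2P and P* = 420, Q* = 307.
Since 485 > 420, the floor is binding.
At P = 485: Qd = 727 - 485 = 242 and Qs = 485 - 113 = 372.
Consumer surplus without the control is ½ · (727 - 420) · 307 = 47124.5.
With the floor, consumers buy 242 units at 485, so CS = ½ · (727 - 485) · 242 = 29282.
Change in consumer surplus = 29282 - 47124.5 = -17842.5.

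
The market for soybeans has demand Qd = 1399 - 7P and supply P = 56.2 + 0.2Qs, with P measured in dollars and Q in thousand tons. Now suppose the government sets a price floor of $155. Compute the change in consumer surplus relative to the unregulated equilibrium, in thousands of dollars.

Rearranging supply gives Qs = 5P - 281. Without the control the market clears where 1399 - 7P = 5P - 281, i.e. P* = 140 and Q* = 419.
Because the floor (155) lies above the market-clearing price, it is binding.
At P = 155: Qd = 1399 - 7·155 = 314 and Qs = 5·155 - 281 = 494.
Consumer surplus without the control is ½ · (1399/7 - 140) · 419 = 175561/14.
With the floor, consumers buy 314 units at 155, so CS = ½ · (1399/7 - 155) · 314 = 49298/7.
Change in consumer surplus = 49298/7 - 175561/14 = -5497.5.

-5497.5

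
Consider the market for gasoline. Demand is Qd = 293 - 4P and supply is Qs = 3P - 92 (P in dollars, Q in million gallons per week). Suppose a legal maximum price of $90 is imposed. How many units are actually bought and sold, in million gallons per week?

73

Setting quantity demanded equal to quantity supplied, 293 - 4P = 3P - 92, gives P* = 55 and Q* = 73.
The ceiling of 90 is above the equilibrium price 55, so it is not binding; the market clears at P* = 55, Q* = 73.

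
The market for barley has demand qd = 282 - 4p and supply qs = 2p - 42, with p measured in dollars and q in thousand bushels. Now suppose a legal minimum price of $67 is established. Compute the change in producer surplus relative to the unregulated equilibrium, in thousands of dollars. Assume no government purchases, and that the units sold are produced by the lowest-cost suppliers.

-494

Setting quantity demanded equal to quantity supplied, 282 - 4p = 2p - 42, gives p* = 54 and q* = 66.
Because the floor (67) lies above the market-clearing price, it is binding.
At p = 67: qd = 282 - 4·67 = 14 and qs = 2·67 - 42 = 92.
Producer surplus without the control is ½ · (54 - 21) · 66 = 1089.
With the floor, 14 units are sold at 67. The supply price at q = 14 is 28, so PS = ½ · [(67 - 21) + (67 - 28)] · 14 = 595.
Change in producer surplus = 595 - 1089 = -494.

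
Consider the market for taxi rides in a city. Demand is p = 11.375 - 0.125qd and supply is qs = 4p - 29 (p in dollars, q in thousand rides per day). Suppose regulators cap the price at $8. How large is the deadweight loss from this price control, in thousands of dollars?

Rearranging demand gives qd = 91 - 8p. Without the control the market clears where 91 - 8p = 4p - 29, i.e. p* = 10 and q* = 11.
The ceiling of 8 is below the equilibrium price 10, so it binds.
At p = 8: qd = 91 - 8·8 = 27 and qs = 4·8 - 29 = 3.
Quantity traded falls to 3. At q = 3 the demand price is (91 - 3)/8 = 11 and the supply price is (29 + 3)/4 = 8.
Deadweight loss = ½ · (11 - 8) · (11 - 3) = ½ · 3 · 8 = 12.

12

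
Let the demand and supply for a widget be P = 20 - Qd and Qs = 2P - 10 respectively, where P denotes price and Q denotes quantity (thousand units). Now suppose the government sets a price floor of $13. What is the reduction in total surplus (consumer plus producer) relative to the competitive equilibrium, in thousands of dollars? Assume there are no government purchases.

6.75

Rearranging demand gives Qd = 20 - P. In a free market, 20 - P = 2P - 10 gives the equilibrium P* = 10, Q* = 10.
Since 13 > 10, the floor is binding.
At P = 13: Qd = 20 - 13 = 7 and Qs = 2·13 - 10 = 16.
Quantity traded falls to 7. At Q = 7 the demand price is 20 - 7 = 13 and the supply price is (10 + 7)/2 = 8.5.
Deadweight loss = ½ · (13 - 8.5) · (10 - 7) = ½ · 4.5 · 3 = 6.75.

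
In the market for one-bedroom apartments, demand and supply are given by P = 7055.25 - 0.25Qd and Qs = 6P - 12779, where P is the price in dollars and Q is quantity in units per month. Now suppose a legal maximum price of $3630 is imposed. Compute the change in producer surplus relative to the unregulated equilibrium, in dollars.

-4893170

Rearranging demand gives Qd = 28221 - 4P. Equilibrium: 28221 - 4P = 6P - 12779, so 41000 = 10P and P* = 4100, Q* = 11821.
Since 3630 < 4100, the ceiling is binding.
At P = 3630: Qd = 28221 - 4·3630 = 13701 and Qs = 6·3630 - 12779 = 9001.
Producer surplus without the control is ½ · (4100 - 12779/6) · 11821 = 139736041/12.
With the ceiling, producers sell 9001 units at 3630, so PS = ½ · (3630 - 12779/6) · 9001 = 81018001/12.
Change in producer surplus = 81018001/12 - 139736041/12 = -4893170.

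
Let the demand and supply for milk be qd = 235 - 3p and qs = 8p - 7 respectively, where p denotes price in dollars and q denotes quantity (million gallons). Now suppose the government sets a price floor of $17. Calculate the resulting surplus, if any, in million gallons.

0

Equilibrium: 235 - 3p = 8p - 7, so 242 = 11p and p* = 22, q* = 169.
Since 17 is below p* = 22, the floor does not bind and the free-market outcome prevails.
Since the control does not bind, there is no surplus.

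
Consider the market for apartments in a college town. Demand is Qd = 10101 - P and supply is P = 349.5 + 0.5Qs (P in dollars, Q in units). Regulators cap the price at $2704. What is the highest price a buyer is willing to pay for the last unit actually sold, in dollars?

5392

Rearranging supply gives Qs = 2P - 699. Equilibrium: 10101 - P = 2P - 699, so 10800 = 3P and P* = 3600, Q* = 6501.
Because the ceiling (2704) lies below the market-clearing price, it is binding.
At P = 2704: Qd = 10101 - 2704 = 7397 and Qs = 2·2704 - 699 = 4709.
Only 4709 units reach the market. On the demand curve, the marginal buyer's willingness to pay at Q = 4709 is (10101 - 4709) = 5392.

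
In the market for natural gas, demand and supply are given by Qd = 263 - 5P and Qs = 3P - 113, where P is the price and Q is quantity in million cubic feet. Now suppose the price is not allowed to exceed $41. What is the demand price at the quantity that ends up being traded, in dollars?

50.6

Without the control the market clears where 263 - 5P = 3P - 113, i.e. P* = 47 and Q* = 28.
Since 41 < 47, the ceiling is binding.
At P = 41: Qd = 263 - 5·41 = 58 and Qs = 3·41 - 113 = 10.
Only 10 units reach the market. On the demand curve, the marginal buyer's willingness to pay at Q = 10 is (263 - 10)/5 = 50.6.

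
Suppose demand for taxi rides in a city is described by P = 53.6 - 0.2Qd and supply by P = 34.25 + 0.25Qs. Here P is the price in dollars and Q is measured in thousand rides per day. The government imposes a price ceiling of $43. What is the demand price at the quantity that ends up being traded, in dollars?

46.6

Rearranging demand gives Qd = 268 - 5P; rearranging supply gives Qs = 4P - 137. Setting quantity demanded equal to quantity supplied, 268 - 5P = 4P - 137, gives P* = 45 and Q* = 43.
Since 43 < 45, the ceiling is binding.
At P = 43: Qd = 268 - 5·43 = 53 and Qs = 4·43 - 137 = 35.
Only 35 units reach the market. On the demand curve, the marginal buyer's willingness to pay at Q = 35 is (268 - 35)/5 = 46.6.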